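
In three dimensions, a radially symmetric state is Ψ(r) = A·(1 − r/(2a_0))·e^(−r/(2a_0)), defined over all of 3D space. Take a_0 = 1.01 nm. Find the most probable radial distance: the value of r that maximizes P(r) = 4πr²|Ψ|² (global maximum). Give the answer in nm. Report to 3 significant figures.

Set d/dr [P(r) = 4πr²|Ψ|²] = 0 and solve for r > 0.
Solving yields r = a_0·(√(5) + 3).
With a_0 = 1.01, the most probable radial distance is 5.288 nm.

r ≈ 5.29 nm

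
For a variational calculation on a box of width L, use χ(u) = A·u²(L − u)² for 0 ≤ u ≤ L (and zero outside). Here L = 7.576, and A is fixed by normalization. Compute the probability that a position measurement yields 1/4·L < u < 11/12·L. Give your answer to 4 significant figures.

P ≈ 0.9507

P = ∫_{1/4·L}^{11/12·L} |χ(u)|² du.
The normalization integral ∫|χ|²du over the whole domain equals L^9/630·A², and A² cancels in the ratio.
Let t = u/L; then A² and the length scale cancel, so P = ∫_{1/4}^{11/12} t^4·(1 - t)^4 dt ÷ ∫_{0}^{1} t^4·(1 - t)^4 dt.
Using ∫ t^4·(1 - t)^4 dt = t^5·(70·t^4 - 315·t^3 + 540·t^2 - 420·t + 126)/630, the numerator is ≈ 0.00150904 and the denominator is 1/630.
This works out to P = 0.95069.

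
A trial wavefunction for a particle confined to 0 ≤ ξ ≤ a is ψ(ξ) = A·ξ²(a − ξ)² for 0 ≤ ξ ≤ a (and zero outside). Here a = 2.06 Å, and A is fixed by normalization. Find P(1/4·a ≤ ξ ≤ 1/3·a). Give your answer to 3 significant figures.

P ≈ 0.0959

The probability is P = ∫ |ψ|² dξ over [1/4·a, 1/3·a].
With A² fixed by ∫|ψ|² = 1, i.e. A² = (a^9/630)^(−1), substitute and integrate.
Let u = ξ/a; then A² and the length scale cancel, so P = ∫_{1/4}^{1/3} u^4·(1 - u)^4 du ÷ ∫_{0}^{1} u^4·(1 - u)^4 du.
An antiderivative of u^4·(1 - u)^4 is u^5·(70·u^4 - 315·u^3 + 540·u^2 - 420·u + 126)/630; evaluating from 1/4 to 1/3 gives ≈ 0.00015225, while the full integral is 1/630.
This works out to P = 0.09592.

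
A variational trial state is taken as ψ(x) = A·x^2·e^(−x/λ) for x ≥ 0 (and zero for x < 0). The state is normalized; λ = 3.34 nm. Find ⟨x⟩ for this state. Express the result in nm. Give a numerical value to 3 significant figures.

⟨x⟩ ≈ 8.35 nm

The expectation value is the |ψ|²-weighted average of x: ∫ x|ψ|² dx.
Since the A² factors cancel between numerator and denominator, ⟨x⟩ = 5·λ/2.
With λ = 3.34, ⟨x⟩ = 8.350.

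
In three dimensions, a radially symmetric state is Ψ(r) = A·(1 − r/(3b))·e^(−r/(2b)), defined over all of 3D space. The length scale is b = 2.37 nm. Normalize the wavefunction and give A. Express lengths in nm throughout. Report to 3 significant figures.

Normalization requires ∫|Ψ|² 4πr² dr = 1, integrated from 0 to ∞.
In 3D with spherical symmetry the volume element is 4πr² dr.
With ∫₀^∞ r^4 e^(−αr) dr = 4!/α^5, carrying out the integral gives A² · 8·π·b^3/3.
Hence A² = 1/[8·π·b^3/3].
Substituting b = 2.37 gives A² = 0.008967, so A = 0.09469.

A ≈ 0.0947 nm^(-3/2)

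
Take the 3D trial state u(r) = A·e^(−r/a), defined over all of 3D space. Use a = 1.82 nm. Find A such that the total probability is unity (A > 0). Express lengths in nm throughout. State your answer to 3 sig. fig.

A ≈ 0.230 nm^(-3/2)

Require ∫ |u|² 4πr² dr = 1 over the whole domain.
The angular integral contributes 4π, leaving ∫₀^∞ r²|u|² dr.
The integral (without the A² prefactor) comes out to π·a^3.
Setting this equal to 1 gives A² = 1/(π·a^3).
Plugging in a = 1.82 yields A = 0.2298.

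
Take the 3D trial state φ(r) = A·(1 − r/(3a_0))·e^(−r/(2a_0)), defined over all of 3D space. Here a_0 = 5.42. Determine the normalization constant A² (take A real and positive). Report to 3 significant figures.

Normalization requires ∫|φ|² 4πr² dr = 1, integrated from 0 to ∞.
(Spherical symmetry: dV = 4πr² dr.)
With ∫₀^∞ r^4 e^(−αr) dr = 4!/α^5, carrying out the integral gives A² · 8·π·a_0^3/3.
Substituting a_0 = 5.42 gives A² = 0.0007497, so A = 0.02738.

A^2 ≈ 0.000750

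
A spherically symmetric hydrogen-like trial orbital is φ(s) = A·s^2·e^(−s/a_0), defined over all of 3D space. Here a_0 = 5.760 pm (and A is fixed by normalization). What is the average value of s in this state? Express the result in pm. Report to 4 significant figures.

⟨s⟩ ≈ 20.16 pm

By definition ⟨s⟩ = ∫ s |φ(s)|² 4πs² ds.
Recall ∫₀^∞ s^m e^(−s/β) ds = m!·β^(m+1), evaluating both integrals, ⟨s⟩ = 7·a_0/2.
Putting a_0 = 5.760 gives 20.160.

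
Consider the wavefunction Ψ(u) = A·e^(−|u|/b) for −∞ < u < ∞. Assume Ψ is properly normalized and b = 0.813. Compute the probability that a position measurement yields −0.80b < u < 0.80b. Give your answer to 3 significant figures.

P ≈ 0.798

|Ψ|² is the probability density, so P = ∫_{−0.80b}^{0.80b} |Ψ|² du.
With A² fixed by ∫|Ψ|² = 1, i.e. A² = (b)^(−1), substitute and integrate.
Both integrals are even about u = 0, so only the u ≥ 0 halves are needed (the factors of 2 cancel). In terms of t = u/b (A² and the length scale cancel between numerator and denominator), P = [∫_{0}^{0.80} e^(-2·t) dt] / [∫_{0}^{∞} e^(-2·t) dt].
With ∫ e^(-2·t) dt = -e^(-2·t)/2 + C, the region integral is 1/2 - e^(-8/5)/2 and the full one is 1/2.
The result is P = 0.7981.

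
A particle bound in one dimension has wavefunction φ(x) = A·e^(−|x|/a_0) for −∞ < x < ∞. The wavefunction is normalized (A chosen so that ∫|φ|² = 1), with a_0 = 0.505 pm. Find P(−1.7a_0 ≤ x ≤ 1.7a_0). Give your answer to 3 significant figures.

P ≈ 0.967

The probability is P = ∫ |φ|² dx over [−1.7a_0, 1.7a_0].
Since A² = 1/(a_0), this is the region integral divided by the full normalization integral.
Both integrals are even about x = 0, so only the x ≥ 0 halves are needed (the factors of 2 cancel). Substituting u = x/a_0, A² and the length scale cancel in the ratio: P = ∫_{0}^{1.7} e^(-2·u) du / ∫_{0}^{∞} e^(-2·u) du.
An antiderivative of e^(-2·u) is -e^(-2·u)/2; evaluating from 0 to 1.7 gives 1/2 - e^(-17/5)/2, while the full integral is 1/2.
The result is P = 0.9666.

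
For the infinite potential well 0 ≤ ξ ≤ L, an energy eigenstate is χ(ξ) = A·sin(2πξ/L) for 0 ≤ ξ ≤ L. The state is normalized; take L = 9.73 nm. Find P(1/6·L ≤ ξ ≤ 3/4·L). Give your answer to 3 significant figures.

P ≈ 0.652

|χ|² is the probability density, so P = ∫_{1/6·L}^{3/4·L} |χ|² dξ.
The normalization integral ∫|χ|²dξ over the whole domain equals L/2·A², and A² cancels in the ratio.
Let u = ξ/L; then A² and the length scale cancel, so P = ∫_{1/6}^{3/4} sin(2·π·u)^2 du ÷ ∫_{0}^{1} sin(2·π·u)^2 du.
An antiderivative of sin(2·π·u)^2 is u/2 - sin(4·π·u)/(8·π); evaluating from 1/6 to 3/4 gives √(3)/(16·π) + 7/24, while the full integral is 1/2.
The result is P = √(3)/(8·π) + 7/12.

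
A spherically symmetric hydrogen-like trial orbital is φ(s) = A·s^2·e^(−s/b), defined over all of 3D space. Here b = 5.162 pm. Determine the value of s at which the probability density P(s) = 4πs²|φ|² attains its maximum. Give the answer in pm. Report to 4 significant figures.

s ≈ 15.49 pm

Differentiate P(s) = 4πs²|φ|² with respect to s and set to zero.
Solving yields s = 3·b.
With b = 5.162, the most probable radial distance is 15.486 pm.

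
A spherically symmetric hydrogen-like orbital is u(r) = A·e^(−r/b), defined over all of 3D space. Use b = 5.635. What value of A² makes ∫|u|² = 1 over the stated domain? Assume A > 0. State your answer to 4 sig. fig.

The normalization condition is ∫|u|² 4πr² dr = 1 from 0 to ∞.
(Spherical symmetry: dV = 4πr² dr.)
Recall ∫₀^∞ r^m e^(−r/β) dr = m!·β^(m+1), carrying out the integral gives A² · π·b^3.
Setting this equal to 1 gives A² = 1/(π·b^3).
Plugging in b = 5.635 yields A = 0.042178.

A^2 ≈ 0.001779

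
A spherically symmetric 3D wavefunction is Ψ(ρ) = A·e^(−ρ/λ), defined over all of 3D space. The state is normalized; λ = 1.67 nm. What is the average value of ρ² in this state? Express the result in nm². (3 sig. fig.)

⟨ρ^2⟩ ≈ 8.37 nm^2

⟨ρ²⟩ = ∫ ρ^2 |Ψ|² 4πρ² dρ over the full domain.
With ∫₀^∞ ρ^4 e^(−αρ) dρ = 4!/α^5, the ratio of the moment integral to the normalization integral gives ⟨ρ²⟩ = 3·λ^2.
Putting λ = 1.67 gives 8.367.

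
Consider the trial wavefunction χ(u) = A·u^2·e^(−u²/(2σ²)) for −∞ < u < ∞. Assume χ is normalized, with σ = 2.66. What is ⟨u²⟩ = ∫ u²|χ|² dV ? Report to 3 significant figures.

The expectation value is the |χ|²-weighted average of u^2: ∫ u^2|χ|² du.
Since the A² factors cancel between numerator and denominator, ⟨u²⟩ = 5·σ^2/2.
Putting σ = 2.66 gives 17.69.

⟨u^2⟩ ≈ 17.7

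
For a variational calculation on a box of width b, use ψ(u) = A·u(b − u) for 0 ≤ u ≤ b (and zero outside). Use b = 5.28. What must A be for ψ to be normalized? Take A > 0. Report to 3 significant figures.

Require ∫ |ψ|² du = 1 over the whole domain.
The integral (without the A² prefactor) comes out to b^5/30.
Setting this equal to 1 gives A² = 1/(b^5/30).
Plugging in b = 5.28 yields A = 0.08550.

A ≈ 0.0855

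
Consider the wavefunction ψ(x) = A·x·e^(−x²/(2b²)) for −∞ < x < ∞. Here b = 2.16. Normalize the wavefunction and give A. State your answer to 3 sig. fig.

Normalization requires ∫|ψ|² dx = 1, integrated from −∞ to ∞.
The integral (without the A² prefactor) comes out to √(π)·b^3/2.
Hence A² = 1/[√(π)·b^3/2].
Plugging in b = 2.16 yields A = 0.3346.

A ≈ 0.335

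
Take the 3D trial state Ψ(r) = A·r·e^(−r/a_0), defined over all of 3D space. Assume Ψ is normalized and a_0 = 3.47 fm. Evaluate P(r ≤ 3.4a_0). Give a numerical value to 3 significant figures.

P ≈ 0.808

Integrate the radial probability density 4πr²|Ψ|² over r ≤ 3.4a_0.
The full normalization integral is A²·[3·π·a_0^5] = 1, fixing A².
Substituting u = r/a_0, A², 4π and the length scale all cancel in the ratio: P = ∫_{0}^{3.4} u^4·e^(-2·u) du / ∫_{0}^{∞} u^4·e^(-2·u) du.
With ∫ u^4·e^(-2·u) du = -(u^4/2 + u^3 + 3·u^2/2 + 3·u/2 + 3/4)·e^(-2·u) + C, the region integral is ≈ 0.60598 and the full one is 3/4.
Taking the ratio yields P = 0.8080.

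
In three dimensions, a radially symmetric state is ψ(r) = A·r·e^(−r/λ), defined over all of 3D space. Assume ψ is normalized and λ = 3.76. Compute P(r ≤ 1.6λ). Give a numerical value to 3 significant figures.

P = ∫ |ψ|² 4πr² dr over r ≤ 1.6λ.
Normalization gives A² = 1/(3·π·λ^5).
In terms of u = r/λ (A², 4π and the length scale all cancel between numerator and denominator), P = [∫_{0}^{1.6} u^4·e^(-2·u) du] / [∫_{0}^{∞} u^4·e^(-2·u) du].
With ∫ u^4·e^(-2·u) du = -(u^4/2 + u^3 + 3·u^2/2 + 3·u/2 + 3/4)·e^(-2·u) + C, the region integral is ≈ 0.16454 and the full one is 3/4.
Taking the ratio yields P = 0.2194.

P ≈ 0.219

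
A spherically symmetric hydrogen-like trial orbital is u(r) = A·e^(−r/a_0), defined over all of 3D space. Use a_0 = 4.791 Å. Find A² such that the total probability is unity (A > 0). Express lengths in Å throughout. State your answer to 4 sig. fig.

We need A² ∫|f|² 4πr² dr = 1, taking the integral from 0 to ∞.
(Spherical symmetry: dV = 4πr² dr.)
With ∫₀^∞ r^2 e^(−αr) dr = 2!/α^3, carrying out the integral gives A² · π·a_0^3.
Substituting a_0 = 4.791 gives A² = 0.0028945, so A = 0.053800.

A^2 ≈ 0.002894 Å^(-3)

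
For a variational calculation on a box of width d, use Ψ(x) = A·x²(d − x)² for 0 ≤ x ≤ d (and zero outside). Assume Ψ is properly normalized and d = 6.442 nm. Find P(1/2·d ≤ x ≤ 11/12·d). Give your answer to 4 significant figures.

P ≈ 0.4996

|Ψ|² is the probability density, so P = ∫_{1/2·d}^{11/12·d} |Ψ|² dx.
Since A² = 1/(d^9/630), this is the region integral divided by the full normalization integral.
In terms of u = x/d (A² and the length scale cancel between numerator and denominator), P = [∫_{1/2}^{11/12} u^4·(1 - u)^4 du] / [∫_{0}^{1} u^4·(1 - u)^4 du].
With ∫ u^4·(1 - u)^4 du = u^5·(70·u^4 - 315·u^3 + 540·u^2 - 420·u + 126)/630 + C, the region integral is ≈ 0.000793048 and the full one is 1/630.
The result is P = 0.49962.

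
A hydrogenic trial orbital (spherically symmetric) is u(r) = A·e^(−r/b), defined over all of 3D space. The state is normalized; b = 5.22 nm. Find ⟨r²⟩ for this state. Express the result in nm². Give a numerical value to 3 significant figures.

⟨r^2⟩ ≈ 81.7 nm^2

By definition ⟨r²⟩ = ∫ r^2 |u(r)|² 4πr² dr.
Since the A² factors cancel between numerator and denominator, ⟨r²⟩ = 3·b^2.
With b = 5.22, ⟨r^2⟩ = 81.75.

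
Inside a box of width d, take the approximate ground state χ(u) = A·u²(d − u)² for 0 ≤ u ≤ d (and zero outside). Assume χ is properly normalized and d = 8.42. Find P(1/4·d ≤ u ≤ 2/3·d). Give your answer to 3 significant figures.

P ≈ 0.806

The probability is P = ∫ |χ|² du over [1/4·d, 2/3·d].
The normalization integral ∫|χ|²du over the whole domain equals d^9/630·A², and A² cancels in the ratio.
Substituting t = u/d, A² and the length scale cancel in the ratio: P = ∫_{1/4}^{2/3} t^4·(1 - t)^4 dt / ∫_{0}^{1} t^4·(1 - t)^4 dt.
An antiderivative of t^4·(1 - t)^4 is t^5·(70·t^4 - 315·t^3 + 540·t^2 - 420·t + 126)/630; evaluating from 1/4 to 2/3 gives ≈ 0.0012797, while the full integral is 1/630.
Taking the ratio, P = 0.8062.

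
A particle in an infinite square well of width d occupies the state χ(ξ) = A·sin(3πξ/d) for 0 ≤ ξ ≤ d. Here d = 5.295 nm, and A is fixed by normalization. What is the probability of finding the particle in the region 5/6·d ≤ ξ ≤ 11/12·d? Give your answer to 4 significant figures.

P ≈ 0.1364

|χ|² is the probability density, so P = ∫_{5/6·d}^{11/12·d} |χ|² dξ.
The normalization integral ∫|χ|²dξ over the whole domain equals d/2·A², and A² cancels in the ratio.
Let u = ξ/d; then A² and the length scale cancel, so P = ∫_{5/6}^{11/12} sin(3·π·u)^2 du ÷ ∫_{0}^{1} sin(3·π·u)^2 du.
With ∫ sin(3·π·u)^2 du = u/2 - sin(6·π·u)/(12·π) + C, the region integral is 1/(12·π) + 1/24 and the full one is 1/2.
The result is P = (2 + π)/(12·π).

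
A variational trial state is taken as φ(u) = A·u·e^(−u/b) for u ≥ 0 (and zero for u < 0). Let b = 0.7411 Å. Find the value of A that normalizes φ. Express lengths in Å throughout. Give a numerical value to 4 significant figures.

The normalization condition is ∫|φ|² du = 1 from 0 to ∞.
∫|φ|² du = A²·(b^3/4).
Setting this equal to 1 gives A² = 1/(b^3/4).
Substituting b = 0.7411 gives A² = 9.8272, so A = 3.1348.

A ≈ 3.135 Å^(-3/2)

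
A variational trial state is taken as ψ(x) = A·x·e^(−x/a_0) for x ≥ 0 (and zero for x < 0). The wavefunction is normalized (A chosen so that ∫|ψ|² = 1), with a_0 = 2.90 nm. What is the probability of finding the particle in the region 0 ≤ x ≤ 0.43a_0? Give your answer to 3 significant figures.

P ≈ 0.0564

The probability is P = ∫ |ψ|² dx over [0, 0.43a_0].
With A² fixed by ∫|ψ|² = 1, i.e. A² = (a_0^3/4)^(−1), substitute and integrate.
In terms of u = x/a_0 (A² and the length scale cancel between numerator and denominator), P = [∫_{0}^{0.43} u^2·e^(-2·u) du] / [∫_{0}^{∞} u^2·e^(-2·u) du].
With ∫ u^2·e^(-2·u) du = -(2·u^2 + 2·u + 1)·e^(-2·u)/4 + C, the region integral is ≈ 0.014108 and the full one is 1/4.
Evaluating gives P = 0.05643.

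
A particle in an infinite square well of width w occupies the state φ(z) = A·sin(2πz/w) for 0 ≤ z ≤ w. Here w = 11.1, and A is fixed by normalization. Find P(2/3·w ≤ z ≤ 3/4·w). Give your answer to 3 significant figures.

P = ∫_{2/3·w}^{3/4·w} |φ(z)|² dz.
The normalization integral ∫|φ|²dz over the whole domain equals w/2·A², and A² cancels in the ratio.
Substituting u = z/w, A² and the length scale cancel in the ratio: P = ∫_{2/3}^{3/4} sin(2·π·u)^2 du / ∫_{0}^{1} sin(2·π·u)^2 du.
With ∫ sin(2·π·u)^2 du = u/2 - sin(4·π·u)/(8·π) + C, the region integral is √(3)/(16·π) + 1/24 and the full one is 1/2.
Evaluating gives P = (√(3)/8 + π/12)/π.

P ≈ 0.152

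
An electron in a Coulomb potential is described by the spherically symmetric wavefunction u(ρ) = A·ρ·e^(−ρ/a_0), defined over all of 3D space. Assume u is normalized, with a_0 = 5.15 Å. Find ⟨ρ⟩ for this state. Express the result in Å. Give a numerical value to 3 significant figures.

⟨ρ⟩ ≈ 12.9 Å

⟨ρ⟩ = ∫ ρ |u|² 4πρ² dρ over the full domain.
Evaluating both integrals, ⟨ρ⟩ = 5·a_0/2.
With a_0 = 5.15, ⟨ρ⟩ = 12.88.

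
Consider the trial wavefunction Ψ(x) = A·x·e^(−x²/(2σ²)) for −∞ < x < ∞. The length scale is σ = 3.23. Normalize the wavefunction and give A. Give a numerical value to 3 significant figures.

We need A² ∫|f|² dx = 1, taking the integral from −∞ to ∞.
∫|Ψ|² dx = A²·(√(π)·σ^3/2).
Substituting σ = 3.23 gives A² = 0.03348, so A = 0.1830.

A ≈ 0.183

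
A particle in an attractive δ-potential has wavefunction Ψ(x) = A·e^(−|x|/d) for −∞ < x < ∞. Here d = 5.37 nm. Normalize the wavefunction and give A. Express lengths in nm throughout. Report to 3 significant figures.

A ≈ 0.432 nm^(-1/2)

We need A² ∫|f|² dx = 1, taking the integral from −∞ to ∞.
The integral (without the A² prefactor) comes out to d.
Setting this equal to 1 gives A² = 1/(d).
Substituting d = 5.37 gives A² = 0.1862, so A = 0.4315.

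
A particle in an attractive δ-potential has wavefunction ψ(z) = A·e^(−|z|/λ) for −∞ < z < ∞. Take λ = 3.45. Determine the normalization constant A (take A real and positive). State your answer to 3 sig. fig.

Normalization requires ∫|ψ|² dz = 1, integrated from −∞ to ∞.
Using ∫₀^∞ zⁿ e^(−αz) dz = n!/αⁿ⁺¹, carrying out the integral gives A² · λ.
Setting this equal to 1 gives A² = 1/(λ).
Plugging in λ = 3.45 yields A = 0.5384.

A ≈ 0.538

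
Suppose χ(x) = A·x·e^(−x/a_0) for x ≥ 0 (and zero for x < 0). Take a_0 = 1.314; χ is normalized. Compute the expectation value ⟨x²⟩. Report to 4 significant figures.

⟨x^2⟩ ≈ 5.180

⟨x²⟩ = ∫ x^2 |χ|² dx over the full domain.
Recall ∫₀^∞ x^m e^(−x/β) dx = m!·β^(m+1), the ratio of the moment integral to the normalization integral gives ⟨x²⟩ = 3·a_0^2.
Putting a_0 = 1.314 gives 5.1798.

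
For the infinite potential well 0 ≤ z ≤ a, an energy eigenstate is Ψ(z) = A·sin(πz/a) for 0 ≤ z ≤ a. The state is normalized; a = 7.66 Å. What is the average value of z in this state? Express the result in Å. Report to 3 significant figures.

⟨z⟩ ≈ 3.83 Å

The expectation value is the |Ψ|²-weighted average of z: ∫ z|Ψ|² dz.
With ∫₀^a sin²(nπz/a) dz = a/2, since the A² factors cancel between numerator and denominator, ⟨z⟩ = a/2.
Putting a = 7.66 gives 3.830.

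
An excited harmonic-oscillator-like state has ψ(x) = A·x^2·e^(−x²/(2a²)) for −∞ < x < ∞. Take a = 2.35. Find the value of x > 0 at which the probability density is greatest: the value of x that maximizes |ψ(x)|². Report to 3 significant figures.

Set d/dx [|ψ(x)|²] = 0 and solve for x > 0.
Solving yields x = √(2)·a.
With a = 2.35, the value of x > 0 at which the probability density is greatest is 3.323.

x ≈ 3.32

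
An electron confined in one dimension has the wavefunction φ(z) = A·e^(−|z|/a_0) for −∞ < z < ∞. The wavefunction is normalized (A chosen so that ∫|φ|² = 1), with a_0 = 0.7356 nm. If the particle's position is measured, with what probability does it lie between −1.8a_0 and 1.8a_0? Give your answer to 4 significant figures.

|φ|² is the probability density, so P = ∫_{−1.8a_0}^{1.8a_0} |φ|² dz.
Since A² = 1/(a_0), this is the region integral divided by the full normalization integral.
Both integrals are even about z = 0, so only the z ≥ 0 halves are needed (the factors of 2 cancel). Let u = z/a_0; then A² and the length scale cancel, so P = ∫_{0}^{1.8} e^(-2·u) du ÷ ∫_{0}^{∞} e^(-2·u) du.
With ∫ e^(-2·u) du = -e^(-2·u)/2 + C, the region integral is 1/2 - e^(-18/5)/2 and the full one is 1/2.
Evaluating gives P = 0.97268.

P ≈ 0.9727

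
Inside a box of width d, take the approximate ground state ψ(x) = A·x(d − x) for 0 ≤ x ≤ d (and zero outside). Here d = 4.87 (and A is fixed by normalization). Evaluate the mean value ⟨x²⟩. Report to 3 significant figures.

⟨x^2⟩ ≈ 6.78

⟨x²⟩ = ∫ x^2 |ψ|² dx over the full domain.
Expanding the polynomial and integrating term by term, since the A² factors cancel between numerator and denominator, ⟨x²⟩ = 2·d^2/7.
With d = 4.87, ⟨x^2⟩ = 6.776.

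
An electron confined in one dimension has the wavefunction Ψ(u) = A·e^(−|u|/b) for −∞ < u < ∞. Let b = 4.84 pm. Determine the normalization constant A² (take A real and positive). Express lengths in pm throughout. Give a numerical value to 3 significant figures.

A^2 ≈ 0.207 pm^(-1)

Require ∫ |Ψ|² du = 1 over the whole domain.
Using ∫₀^∞ uⁿ e^(−αu) du = n!/αⁿ⁺¹, the integral (without the A² prefactor) comes out to b.
Setting this equal to 1 gives A² = 1/(b).
Plugging in b = 4.84 yields A = 0.4545.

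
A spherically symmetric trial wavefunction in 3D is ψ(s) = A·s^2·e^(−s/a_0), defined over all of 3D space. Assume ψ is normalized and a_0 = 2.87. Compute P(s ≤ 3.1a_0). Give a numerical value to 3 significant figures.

Integrate the radial probability density 4πs²|ψ|² over s ≤ 3.1a_0.
A² is fixed by ∫₀^∞ 4πs²|ψ|² ds = 1, i.e. A² = (45·π·a_0^7/2)^(−1).
Let u = s/a_0; then A², 4π and the length scale all cancel, so P = ∫_{0}^{3.1} u^6·e^(-2·u) du ÷ ∫_{0}^{∞} u^6·e^(-2·u) du.
Using ∫ u^6·e^(-2·u) du = -(4·u^6 + 12·u^5 + 30·u^4 + 60·u^3 + 90·u^2 + 90·u + 45)·e^(-2·u)/8, the numerator is ≈ 2.3951 and the denominator is 45/8.
The region integral divided by the full integral gives P = 0.4258.

P ≈ 0.426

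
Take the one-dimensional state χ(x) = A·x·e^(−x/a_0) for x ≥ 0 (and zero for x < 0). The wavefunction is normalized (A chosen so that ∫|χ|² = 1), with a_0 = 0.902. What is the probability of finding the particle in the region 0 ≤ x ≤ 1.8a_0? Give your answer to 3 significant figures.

P ≈ 0.697

P = ∫_{0}^{1.8a_0} |χ(x)|² dx.
Since A² = 1/(a_0^3/4), this is the region integral divided by the full normalization integral.
Substituting u = x/a_0, A² and the length scale cancel in the ratio: P = ∫_{0}^{1.8} u^2·e^(-2·u) du / ∫_{0}^{∞} u^2·e^(-2·u) du.
An antiderivative of u^2·e^(-2·u) is -(2·u^2 + 2·u + 1)·e^(-2·u)/4; evaluating from 0 to 1.8 gives 1/4 - 277·e^(-18/5)/100, while the full integral is 1/4.
This works out to P = 0.6973.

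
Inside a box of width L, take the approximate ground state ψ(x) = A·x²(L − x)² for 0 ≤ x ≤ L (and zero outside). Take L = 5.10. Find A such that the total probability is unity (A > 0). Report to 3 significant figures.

We need A² ∫|f|² dx = 1, taking the integral from 0 to L.
Expanding the polynomial and integrating term by term, carrying out the integral gives A² · L^9/630.
Setting this equal to 1 gives A² = 1/(L^9/630).
Plugging in L = 5.10 yields A = 0.01643.

A ≈ 0.0164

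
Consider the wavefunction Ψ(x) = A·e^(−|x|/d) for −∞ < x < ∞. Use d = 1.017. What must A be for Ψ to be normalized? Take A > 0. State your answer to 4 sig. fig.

A ≈ 0.9916

Require ∫ |Ψ|² dx = 1 over the whole domain.
Recall ∫₀^∞ x^m e^(−x/β) dx = m!·β^(m+1), the integral (without the A² prefactor) comes out to d.
Hence A² = 1/[d].
Substituting d = 1.017 gives A² = 0.98328, so A = 0.99161.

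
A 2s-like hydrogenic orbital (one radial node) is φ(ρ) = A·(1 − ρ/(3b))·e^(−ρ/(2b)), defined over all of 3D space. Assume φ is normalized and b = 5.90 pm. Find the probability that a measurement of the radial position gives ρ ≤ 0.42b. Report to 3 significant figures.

Integrate the radial probability density 4πρ²|φ|² over ρ ≤ 0.42b.
A² is fixed by ∫₀^∞ 4πρ²|φ|² dρ = 1, i.e. A² = (8·π·b^3/3)^(−1).
Let u = ρ/b; then A², 4π and the length scale all cancel, so P = ∫_{0}^{0.42} u^2·(1 - u/3)^2·e^(-u) du ÷ ∫_{0}^{∞} u^2·(1 - u/3)^2·e^(-u) du.
Using ∫ u^2·(1 - u/3)^2·e^(-u) du = (-u^4 + 2·u^3 - 3·u^2 - 6·u - 6)·e^(-u)/9, the numerator is ≈ 0.014574 and the denominator is 2/3.
The region integral divided by the full integral gives P = 0.02186.

P ≈ 0.0219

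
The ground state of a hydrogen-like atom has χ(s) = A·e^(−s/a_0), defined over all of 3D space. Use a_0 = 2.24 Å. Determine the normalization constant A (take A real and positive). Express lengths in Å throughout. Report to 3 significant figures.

A ≈ 0.168 Å^(-3/2)

The normalization condition is ∫|χ|² 4πs² ds = 1 from 0 to ∞.
The angular integral contributes 4π, leaving ∫₀^∞ s²|χ|² ds.
The integral (without the A² prefactor) comes out to π·a_0^3.
Substituting a_0 = 2.24 gives A² = 0.02832, so A = 0.1683.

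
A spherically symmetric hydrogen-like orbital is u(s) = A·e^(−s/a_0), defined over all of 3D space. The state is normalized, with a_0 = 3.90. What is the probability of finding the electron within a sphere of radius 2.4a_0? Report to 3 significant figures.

P ≈ 0.857

P = ∫ |u|² 4πs² ds over s ≤ 2.4a_0.
A² is fixed by ∫₀^∞ 4πs²|u|² ds = 1, i.e. A² = (π·a_0^3)^(−1).
Let t = s/a_0; then A², 4π and the length scale all cancel, so P = ∫_{0}^{2.4} t^2·e^(-2·t) dt ÷ ∫_{0}^{∞} t^2·e^(-2·t) dt.
An antiderivative of t^2·e^(-2·t) is -(2·t^2 + 2·t + 1)·e^(-2·t)/4; evaluating from 0 to 2.4 gives 1/4 - 433·e^(-24/5)/100, while the full integral is 1/4.
The region integral divided by the full integral gives P = 0.8575.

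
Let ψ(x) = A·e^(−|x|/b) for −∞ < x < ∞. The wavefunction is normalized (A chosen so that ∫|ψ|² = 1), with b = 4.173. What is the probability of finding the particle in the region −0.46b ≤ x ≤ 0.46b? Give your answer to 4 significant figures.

P ≈ 0.6015

P = ∫_{−0.46b}^{0.46b} |ψ(x)|² dx.
The normalization integral ∫|ψ|²dx over the whole domain equals b·A², and A² cancels in the ratio.
By symmetry take twice the x ≥ 0 contribution in numerator and denominator; the 2's cancel. In terms of u = x/b (A² and the length scale cancel between numerator and denominator), P = [∫_{0}^{0.46} e^(-2·u) du] / [∫_{0}^{∞} e^(-2·u) du].
An antiderivative of e^(-2·u) is -e^(-2·u)/2; evaluating from 0 to 0.46 gives 1/2 - e^(-23/25)/2, while the full integral is 1/2.
This works out to P = 0.60148.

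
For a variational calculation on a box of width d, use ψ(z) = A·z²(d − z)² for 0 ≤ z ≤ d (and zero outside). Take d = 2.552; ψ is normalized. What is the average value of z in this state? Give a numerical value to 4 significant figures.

The expectation value is the |ψ|²-weighted average of z: ∫ z|ψ|² dz.
Expanding the polynomial and integrating term by term, the ratio of the moment integral to the normalization integral gives ⟨z⟩ = d/2.
With d = 2.552, ⟨z⟩ = 1.2760.

⟨z⟩ ≈ 1.276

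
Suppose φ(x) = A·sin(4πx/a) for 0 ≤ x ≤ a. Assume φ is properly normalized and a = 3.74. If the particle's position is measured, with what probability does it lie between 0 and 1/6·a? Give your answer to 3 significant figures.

P = ∫_{0}^{1/6·a} |φ(x)|² dx.
The normalization integral ∫|φ|²dx over the whole domain equals a/2·A², and A² cancels in the ratio.
Let u = x/a; then A² and the length scale cancel, so P = ∫_{0}^{1/6} sin(4·π·u)^2 du ÷ ∫_{0}^{1} sin(4·π·u)^2 du.
Using ∫ sin(4·π·u)^2 du = u/2 - sin(4·π·u)·cos(4·π·u)/(8·π), the numerator is √(3)/(32·π) + 1/12 and the denominator is 1/2.
The result is P = (√(3)/16 + π/6)/π.

P ≈ 0.201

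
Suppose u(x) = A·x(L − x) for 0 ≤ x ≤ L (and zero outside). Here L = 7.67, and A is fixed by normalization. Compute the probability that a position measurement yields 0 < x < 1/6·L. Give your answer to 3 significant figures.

The probability is P = ∫ |u|² dx over [0, 1/6·L].
The normalization integral ∫|u|²dx over the whole domain equals L^5/30·A², and A² cancels in the ratio.
In terms of t = x/L (A² and the length scale cancel between numerator and denominator), P = [∫_{0}^{1/6} t^2·(1 - t)^2 dt] / [∫_{0}^{1} t^2·(1 - t)^2 dt].
An antiderivative of t^2·(1 - t)^2 is t^3·(6·t^2 - 15·t + 10)/30; evaluating from 0 to 1/6 gives ≈ 0.0011831, while the full integral is 1/30.
Taking the ratio, P = 23/648.

P ≈ 0.0355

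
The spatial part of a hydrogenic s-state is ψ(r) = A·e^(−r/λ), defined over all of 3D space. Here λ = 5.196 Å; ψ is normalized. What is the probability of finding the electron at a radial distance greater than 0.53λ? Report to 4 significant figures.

With dV = 4πr²dr, the probability is ∫|ψ|² dV over r > 0.53λ.
Normalization gives A² = 1/(π·λ^3).
Substituting u = r/λ, A², 4π and the length scale all cancel in the ratio: P = ∫_{0.53}^{∞} u^2·e^(-2·u) du / ∫_{0}^{∞} u^2·e^(-2·u) du.
An antiderivative of u^2·e^(-2·u) is -(2·u^2 + 2·u + 1)·e^(-2·u)/4; evaluating from 0.53 to ∞ gives ≈ 0.227084, while the full integral is 1/4.
Taking the ratio yields P = 0.90834.

P ≈ 0.9083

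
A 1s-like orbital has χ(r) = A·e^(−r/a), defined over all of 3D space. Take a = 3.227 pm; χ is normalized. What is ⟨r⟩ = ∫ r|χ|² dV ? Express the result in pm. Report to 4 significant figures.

By definition ⟨r⟩ = ∫ r |χ(r)|² 4πr² dr.
Evaluating both integrals, ⟨r⟩ = 3·a/2.
Putting a = 3.227 gives 4.8405.

⟨r⟩ ≈ 4.841 pm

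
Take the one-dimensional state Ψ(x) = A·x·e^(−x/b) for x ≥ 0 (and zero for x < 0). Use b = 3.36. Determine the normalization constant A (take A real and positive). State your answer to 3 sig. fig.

A ≈ 0.325

Require ∫ |Ψ|² dx = 1 over the whole domain.
With Ψ = A·x·e^(−x/b), the integral evaluates to A²·[b^3/4].
Hence A² = 1/[b^3/4].
Substituting b = 3.36 gives A² = 0.1054, so A = 0.3247.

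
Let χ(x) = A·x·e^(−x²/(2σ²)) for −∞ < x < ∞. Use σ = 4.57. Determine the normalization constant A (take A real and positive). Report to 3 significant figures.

A ≈ 0.109

Normalization requires ∫|χ|² dx = 1, integrated from −∞ to ∞.
The integral (without the A² prefactor) comes out to √(π)·σ^3/2.
Setting this equal to 1 gives A² = 1/(√(π)·σ^3/2).
Plugging in σ = 4.57 yields A = 0.1087.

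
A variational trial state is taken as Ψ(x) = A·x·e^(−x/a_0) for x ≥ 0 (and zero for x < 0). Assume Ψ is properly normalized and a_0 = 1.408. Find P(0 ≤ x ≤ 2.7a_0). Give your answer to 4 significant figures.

P ≈ 0.9052

|Ψ|² is the probability density, so P = ∫_{0}^{2.7a_0} |Ψ|² dx.
The normalization integral ∫|Ψ|²dx over the whole domain equals a_0^3/4·A², and A² cancels in the ratio.
In terms of u = x/a_0 (A² and the length scale cancel between numerator and denominator), P = [∫_{0}^{2.7} u^2·e^(-2·u) du] / [∫_{0}^{∞} u^2·e^(-2·u) du].
With ∫ u^2·e^(-2·u) du = -(2·u^2 + 2·u + 1)·e^(-2·u)/4 + C, the region integral is 1/4 - 1049·e^(-27/5)/200 and the full one is 1/4.
This works out to P = 0.90524.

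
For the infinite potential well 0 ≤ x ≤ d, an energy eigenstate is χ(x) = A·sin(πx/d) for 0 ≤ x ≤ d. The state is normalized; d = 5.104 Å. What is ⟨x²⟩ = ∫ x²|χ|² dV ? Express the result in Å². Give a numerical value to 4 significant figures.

⟨x^2⟩ ≈ 7.364 Å^2

By definition ⟨x²⟩ = ∫ x^2 |χ(x)|² dx.
Evaluating both integrals, ⟨x²⟩ = -d^2/(2·π^2) + d^2/3.
With d = 5.104, ⟨x^2⟩ = 7.3639.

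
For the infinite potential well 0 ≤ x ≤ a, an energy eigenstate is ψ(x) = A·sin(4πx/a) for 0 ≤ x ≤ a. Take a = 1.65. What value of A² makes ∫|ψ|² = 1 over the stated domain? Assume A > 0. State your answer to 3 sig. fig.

The normalization condition is ∫|ψ|² dx = 1 from 0 to a.
With ∫₀^a sin²(nπx/a) dx = a/2, carrying out the integral gives A² · a/2.
So A² = (a/2)^(−1).
With a = 1.65: A² = 1.212 and A = 1.101.

A^2 ≈ 1.21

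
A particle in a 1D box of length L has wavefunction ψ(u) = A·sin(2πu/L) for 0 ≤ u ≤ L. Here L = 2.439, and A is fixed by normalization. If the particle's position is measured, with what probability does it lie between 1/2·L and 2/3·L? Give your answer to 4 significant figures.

The probability is P = ∫ |ψ|² du over [1/2·L, 2/3·L].
The normalization integral ∫|ψ|²du over the whole domain equals L/2·A², and A² cancels in the ratio.
Let t = u/L; then A² and the length scale cancel, so P = ∫_{1/2}^{2/3} sin(2·π·t)^2 dt ÷ ∫_{0}^{1} sin(2·π·t)^2 dt.
Using ∫ sin(2·π·t)^2 dt = t/2 - sin(4·π·t)/(8·π), the numerator is -√(3)/(16·π) + 1/12 and the denominator is 1/2.
Taking the ratio, P = (-√(3)/8 + π/6)/π.

P ≈ 0.09775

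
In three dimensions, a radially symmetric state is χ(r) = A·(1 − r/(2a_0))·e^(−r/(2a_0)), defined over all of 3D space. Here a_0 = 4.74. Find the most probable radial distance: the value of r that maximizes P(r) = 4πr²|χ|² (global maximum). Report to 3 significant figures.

Differentiate P(r) = 4πr²|χ|² with respect to r and set to zero.
This gives r = a_0·(√(5) + 3).
With a_0 = 4.74, the most probable radial distance is 24.82.

r ≈ 24.8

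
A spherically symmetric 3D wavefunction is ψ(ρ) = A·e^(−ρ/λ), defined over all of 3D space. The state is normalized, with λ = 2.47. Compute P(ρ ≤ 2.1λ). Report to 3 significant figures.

P ≈ 0.790

With dV = 4πρ²dρ, the probability is ∫|ψ|² dV over ρ ≤ 2.1λ.
The full normalization integral is A²·[π·λ^3] = 1, fixing A².
In terms of u = ρ/λ (A², 4π and the length scale all cancel between numerator and denominator), P = [∫_{0}^{2.1} u^2·e^(-2·u) du] / [∫_{0}^{∞} u^2·e^(-2·u) du].
Using ∫ u^2·e^(-2·u) du = -(2·u^2 + 2·u + 1)·e^(-2·u)/4, the numerator is 1/4 - 701·e^(-21/5)/200 and the denominator is 1/4.
This evaluates to P = 0.7898.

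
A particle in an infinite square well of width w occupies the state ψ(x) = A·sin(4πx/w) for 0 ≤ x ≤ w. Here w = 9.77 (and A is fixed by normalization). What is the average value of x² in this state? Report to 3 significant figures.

⟨x²⟩ = ∫ x^2 |ψ|² dx over the full domain.
Using sin²θ = (1 − cos 2θ)/2, since the A² factors cancel between numerator and denominator, ⟨x²⟩ = -w^2/(32·π^2) + w^2/3.
Putting w = 9.77 gives 31.52.

⟨x^2⟩ ≈ 31.5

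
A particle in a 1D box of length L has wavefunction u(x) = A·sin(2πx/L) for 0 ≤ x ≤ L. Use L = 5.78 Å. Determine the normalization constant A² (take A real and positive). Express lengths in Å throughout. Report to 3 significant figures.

A^2 ≈ 0.346 Å^(-1)

Normalization requires ∫|u|² dx = 1, integrated from 0 to L.
The integral (without the A² prefactor) comes out to L/2.
Hence A² = 1/[L/2].
Substituting L = 5.78 gives A² = 0.3460, so A = 0.5882.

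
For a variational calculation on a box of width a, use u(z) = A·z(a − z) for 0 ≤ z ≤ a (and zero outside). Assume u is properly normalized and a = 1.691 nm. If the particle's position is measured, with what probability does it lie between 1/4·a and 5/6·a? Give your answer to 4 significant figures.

The probability is P = ∫ |u|² dz over [1/4·a, 5/6·a].
Since A² = 1/(a^5/30), this is the region integral divided by the full normalization integral.
Substituting t = z/a, A² and the length scale cancel in the ratio: P = ∫_{1/4}^{5/6} t^2·(1 - t)^2 dt / ∫_{0}^{1} t^2·(1 - t)^2 dt.
With ∫ t^2·(1 - t)^2 dt = t^3·(6·t^2 - 15·t + 10)/30 + C, the region integral is ≈ 0.0286997 and the full one is 1/30.
Evaluating gives P = 0.86099.

P ≈ 0.8610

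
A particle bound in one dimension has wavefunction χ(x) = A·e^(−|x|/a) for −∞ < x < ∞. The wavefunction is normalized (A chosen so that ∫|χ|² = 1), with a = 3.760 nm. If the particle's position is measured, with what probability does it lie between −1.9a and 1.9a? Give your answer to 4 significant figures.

P ≈ 0.9776

The probability is P = ∫ |χ|² dx over [−1.9a, 1.9a].
With A² fixed by ∫|χ|² = 1, i.e. A² = (a)^(−1), substitute and integrate.
By symmetry take twice the x ≥ 0 contribution in numerator and denominator; the 2's cancel. Substituting u = x/a, A² and the length scale cancel in the ratio: P = ∫_{0}^{1.9} e^(-2·u) du / ∫_{0}^{∞} e^(-2·u) du.
An antiderivative of e^(-2·u) is -e^(-2·u)/2; evaluating from 0 to 1.9 gives 1/2 - e^(-19/5)/2, while the full integral is 1/2.
Taking the ratio, P = 0.97763.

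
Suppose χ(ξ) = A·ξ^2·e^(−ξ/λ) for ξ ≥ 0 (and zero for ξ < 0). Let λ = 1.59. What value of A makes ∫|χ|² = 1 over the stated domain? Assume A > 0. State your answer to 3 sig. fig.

A ≈ 0.362

Require ∫ |χ|² dξ = 1 over the whole domain.
Using ∫₀^∞ ξⁿ e^(−αξ) dξ = n!/αⁿ⁺¹, ∫|χ|² dξ = A²·(3·λ^5/4).
Setting this equal to 1 gives A² = 1/(3·λ^5/4).
Plugging in λ = 1.59 yields A = 0.3622.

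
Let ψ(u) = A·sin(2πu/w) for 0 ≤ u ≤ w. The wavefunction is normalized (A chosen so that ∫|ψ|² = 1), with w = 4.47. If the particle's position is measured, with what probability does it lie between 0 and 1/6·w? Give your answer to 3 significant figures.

P ≈ 0.0978

The probability is P = ∫ |ψ|² du over [0, 1/6·w].
Since A² = 1/(w/2), this is the region integral divided by the full normalization integral.
In terms of t = u/w (A² and the length scale cancel between numerator and denominator), P = [∫_{0}^{1/6} sin(2·π·t)^2 dt] / [∫_{0}^{1} sin(2·π·t)^2 dt].
With ∫ sin(2·π·t)^2 dt = t/2 - sin(4·π·t)/(8·π) + C, the region integral is -√(3)/(16·π) + 1/12 and the full one is 1/2.
This works out to P = (-√(3)/8 + π/6)/π.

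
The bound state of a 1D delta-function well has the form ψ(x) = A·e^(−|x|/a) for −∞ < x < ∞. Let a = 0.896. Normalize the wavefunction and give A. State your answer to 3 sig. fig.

Require ∫ |ψ|² dx = 1 over the whole domain.
Recall ∫₀^∞ x^m e^(−x/β) dx = m!·β^(m+1), with ψ = A·e^(−|x|/a), the integral evaluates to A²·[a].
Setting this equal to 1 gives A² = 1/(a).
With a = 0.896: A² = 1.116 and A = 1.056.

A ≈ 1.06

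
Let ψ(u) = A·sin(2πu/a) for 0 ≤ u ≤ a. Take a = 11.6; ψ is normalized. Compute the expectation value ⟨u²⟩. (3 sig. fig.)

⟨u^2⟩ ≈ 43.1

By definition ⟨u²⟩ = ∫ u^2 |ψ(u)|² du.
Using sin²θ = (1 − cos 2θ)/2, the ratio of the moment integral to the normalization integral gives ⟨u²⟩ = -a^2/(8·π^2) + a^2/3.
With a = 11.6, ⟨u^2⟩ = 43.15.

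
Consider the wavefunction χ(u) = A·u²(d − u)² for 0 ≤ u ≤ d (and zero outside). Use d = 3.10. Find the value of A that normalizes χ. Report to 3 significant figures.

A ≈ 0.154

Normalization requires ∫|χ|² du = 1, integrated from 0 to d.
Expanding the polynomial and integrating term by term, the integral (without the A² prefactor) comes out to d^9/630.
Plugging in d = 3.10 yields A = 0.1544.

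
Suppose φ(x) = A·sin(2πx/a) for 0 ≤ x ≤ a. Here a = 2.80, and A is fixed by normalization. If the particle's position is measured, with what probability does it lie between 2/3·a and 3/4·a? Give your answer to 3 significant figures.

P ≈ 0.152

|φ|² is the probability density, so P = ∫_{2/3·a}^{3/4·a} |φ|² dx.
With A² fixed by ∫|φ|² = 1, i.e. A² = (a/2)^(−1), substitute and integrate.
Substituting u = x/a, A² and the length scale cancel in the ratio: P = ∫_{2/3}^{3/4} sin(2·π·u)^2 du / ∫_{0}^{1} sin(2·π·u)^2 du.
An antiderivative of sin(2·π·u)^2 is u/2 - sin(4·π·u)/(8·π); evaluating from 2/3 to 3/4 gives √(3)/(16·π) + 1/24, while the full integral is 1/2.
The result is P = (√(3)/8 + π/12)/π.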